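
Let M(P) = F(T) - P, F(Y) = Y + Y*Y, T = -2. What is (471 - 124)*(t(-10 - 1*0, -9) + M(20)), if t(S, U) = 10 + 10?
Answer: 694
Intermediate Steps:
F(Y) = Y + Y**2
M(P) = 2 - P (M(P) = -2*(1 - 2) - P = -2*(-1) - P = 2 - P)
t(S, U) = 20
(471 - 124)*(t(-10 - 1*0, -9) + M(20)) = (471 - 124)*(20 + (2 - 1*20)) = 347*(20 + (2 - 20)) = 347*(20 - 18) = 347*2 = 694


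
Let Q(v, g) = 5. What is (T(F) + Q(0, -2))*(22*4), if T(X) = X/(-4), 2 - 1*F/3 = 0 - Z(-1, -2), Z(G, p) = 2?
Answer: 176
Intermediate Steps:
F = 12 (F = 6 - 3*(0 - 1*2) = 6 - 3*(0 - 2) = 6 - 3*(-2) = 6 + 6 = 12)
T(X) = -X/4 (T(X) = X*(-¼) = -X/4)
(T(F) + Q(0, -2))*(22*4) = (-¼*12 + 5)*(22*4) = (-3 + 5)*88 = 2*88 = 176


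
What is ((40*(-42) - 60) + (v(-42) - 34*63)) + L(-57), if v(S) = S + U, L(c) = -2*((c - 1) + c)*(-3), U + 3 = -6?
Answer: -4623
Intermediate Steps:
U = -9 (U = -3 - 6 = -9)
L(c) = -6 + 12*c (L(c) = -2*((-1 + c) + c)*(-3) = -2*(-1 + 2*c)*(-3) = (2 - 4*c)*(-3) = -6 + 12*c)
v(S) = -9 + S (v(S) = S - 9 = -9 + S)
((40*(-42) - 60) + (v(-42) - 34*63)) + L(-57) = ((40*(-42) - 60) + ((-9 - 42) - 34*63)) + (-6 + 12*(-57)) = ((-1680 - 60) + (-51 - 2142)) + (-6 - 684) = (-1740 - 2193) - 690 = -3933 - 690 = -4623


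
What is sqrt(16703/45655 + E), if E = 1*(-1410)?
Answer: I*sqrt(2938211849785)/45655 ≈ 37.545*I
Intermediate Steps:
E = -1410
sqrt(16703/45655 + E) = sqrt(16703/45655 - 1410) = sqrt(-64356847/45655) = I*sqrt(2938211849785)/45655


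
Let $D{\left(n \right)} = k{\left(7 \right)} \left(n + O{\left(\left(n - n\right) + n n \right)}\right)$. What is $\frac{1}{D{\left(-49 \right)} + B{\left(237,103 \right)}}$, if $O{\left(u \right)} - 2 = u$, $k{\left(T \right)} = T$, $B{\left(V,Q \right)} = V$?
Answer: $\frac{1}{16715} \approx 5.9826 \cdot 10^{-5}$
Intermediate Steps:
$O{\left(u \right)} = 2 + u$
$D{\left(n \right)} = 14 + 7 n + 7 n^{2}$ ($D{\left(n \right)} = 7 \left(n + \left(2 + \left(\left(n - n\right) + n n\right)\right)\right) = 7 \left(n + \left(2 + \left(0 + n^{2}\right)\right)\right) = 7 \left(n + \left(2 + n^{2}\right)\right) = 7 \left(2 + n + n^{2}\right) = 14 + 7 n + 7 n^{2}$)
$\frac{1}{D{\left(-49 \right)} + B{\left(237,103 \right)}} = \frac{1}{\left(14 + 7 \left(-49\right) + 7 \left(-49\right)^{2}\right) + 237} = \frac{1}{\left(14 - 343 + 7 \cdot 2401\right) + 237} = \frac{1}{\left(14 - 343 + 16807\right) + 237} = \frac{1}{16478 + 237} = \frac{1}{16715}$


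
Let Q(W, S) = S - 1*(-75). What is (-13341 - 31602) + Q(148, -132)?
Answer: -45000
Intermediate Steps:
Q(W, S) = 75 + S (Q(W, S) = S + 75 = 75 + S)
(-13341 - 31602) + Q(148, -132) = (-13341 - 31602) + (75 - 132) = -44943 - 57 = -45000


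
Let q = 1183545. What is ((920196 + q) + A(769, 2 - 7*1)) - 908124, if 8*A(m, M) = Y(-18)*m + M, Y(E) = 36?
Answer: 9592615/8 ≈ 1.1991e+6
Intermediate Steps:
A(m, M) = M/8 + 9*m/2 (A(m, M) = (36*m + M)/8 = (M + 36*m)/8 = M/8 + 9*m/2)
((920196 + q) + A(769, 2 - 7*1)) - 908124 = ((920196 + 1183545) + ((2 - 7*1)/8 + (9/2)*769)) - 908124 = (2103741 + ((2 - 7)/8 + 6921/2)) - 908124 = (2103741 + ((1/8)*(-5) + 6921/2)) - 908124 = (2103741 + (-5/8 + 6921/2)) - 908124 = (2103741 + 27679/8) - 908124 = 16857607/8 - 908124 = 9592615/8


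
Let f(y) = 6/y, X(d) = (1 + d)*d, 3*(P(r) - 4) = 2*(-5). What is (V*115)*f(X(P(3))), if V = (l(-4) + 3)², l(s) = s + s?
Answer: 15525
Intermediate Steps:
P(r) = ⅔ (P(r) = 4 + (2*(-5))/3 = 4 + (⅓)*(-10) = 4 - 10/3 = ⅔)
l(s) = 2*s
X(d) = d*(1 + d)
V = 25 (V = (2*(-4) + 3)² = (-8 + 3)² = (-5)² = 25)
(V*115)*f(X(P(3))) = (25*115)*(6/((2*(1 + ⅔)/3))) = 2875*(6/(((⅔)*(5/3)))) = 2875*(6/(10/9)) = 2875*(6*(9/10)) = 2875*(27/5) = 15525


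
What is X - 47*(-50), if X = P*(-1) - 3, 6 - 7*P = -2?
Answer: 16421/7 ≈ 2345.9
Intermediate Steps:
P = 8/7 (P = 6/7 - ⅐*(-2) = 6/7 + 2/7 = 8/7 ≈ 1.1429)
X = -29/7 (X = (8/7)*(-1) - 3 = -8/7 - 3 = -29/7 ≈ -4.1429)
X - 47*(-50) = -29/7 - 47*(-50) = -29/7 + 2350 = 16421/7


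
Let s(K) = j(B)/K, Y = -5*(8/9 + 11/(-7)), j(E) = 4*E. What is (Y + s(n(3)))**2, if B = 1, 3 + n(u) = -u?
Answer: 29929/3969 ≈ 7.5407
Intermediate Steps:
n(u) = -3 - u
Y = 215/63 (Y = -5*(8*(1/9) + 11*(-1/7)) = -5*(8/9 - 11/7) = -5*(-43/63) = 215/63 ≈ 3.4127)
s(K) = 4/K (s(K) = (4*1)/K = 4/K)
(Y + s(n(3)))**2 = (215/63 + 4/(-3 - 1*3))**2 = (215/63 + 4/(-3 - 3))**2 = (215/63 + 4/(-6))**2 = (215/63 + 4*(-1/6))**2 = (215/63 - 2/3)**2 = (173/63)**2 = 29929/3969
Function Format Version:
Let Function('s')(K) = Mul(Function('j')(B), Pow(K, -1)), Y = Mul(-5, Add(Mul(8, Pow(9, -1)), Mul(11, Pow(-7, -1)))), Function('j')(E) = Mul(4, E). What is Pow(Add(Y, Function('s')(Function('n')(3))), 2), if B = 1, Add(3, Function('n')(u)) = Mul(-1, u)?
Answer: Rational(29929, 3969) ≈ 7.5407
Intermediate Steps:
Function('n')(u) = Add(-3, Mul(-1, u))
Y = Rational(215, 63) (Y = Mul(-5, Add(Mul(8, Rational(1, 9)), Mul(11, Rational(-1, 7)))) = Mul(-5, Add(Rational(8, 9), Rational(-11, 7))) = Mul(-5, Rational(-43, 63)) = Rational(215, 63) ≈ 3.4127)
Function('s')(K) = Mul(4, Pow(K, -1)) (Function('s')(K) = Mul(Mul(4, 1), Pow(K, -1)) = Mul(4, Pow(K, -1)))
Pow(Add(Y, Function('s')(Function('n')(3))), 2) = Pow(Add(Rational(215, 63), Mul(4, Pow(Add(-3, Mul(-1, 3)), -1))), 2) = Pow(Add(Rational(215, 63), Mul(4, Pow(Add(-3, -3), -1))), 2) = Pow(Add(Rational(215, 63), Mul(4, Pow(-6, -1))), 2) = Pow(Add(Rational(215, 63), Mul(4, Rational(-1, 6))), 2) = Pow(Add(Rational(215, 63), Rational(-2, 3)), 2) = Pow(Rational(173, 63), 2) = Rational(29929, 3969)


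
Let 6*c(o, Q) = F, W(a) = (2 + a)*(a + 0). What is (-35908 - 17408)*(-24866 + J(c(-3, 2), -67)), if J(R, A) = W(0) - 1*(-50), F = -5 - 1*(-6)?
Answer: 1323089856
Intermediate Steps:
W(a) = a*(2 + a) (W(a) = (2 + a)*a = a*(2 + a))
F = 1 (F = -5 + 6 = 1)
c(o, Q) = ⅙ (c(o, Q) = (⅙)*1 = ⅙)
J(R, A) = 50 (J(R, A) = 0*(2 + 0) - 1*(-50) = 0*2 + 50 = 0 + 50 = 50)
(-35908 - 17408)*(-24866 + J(c(-3, 2), -67)) = (-35908 - 17408)*(-24866 + 50) = -53316*(-24816) = 1323089856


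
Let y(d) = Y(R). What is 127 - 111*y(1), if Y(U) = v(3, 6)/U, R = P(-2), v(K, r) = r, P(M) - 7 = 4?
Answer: 731/11 ≈ 66.455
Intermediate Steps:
P(M) = 11 (P(M) = 7 + 4 = 11)
R = 11
Y(U) = 6/U
y(d) = 6/11
127 - 111*y(1) = 127 - 111*6/11 = 127 - 666/11 = 731/11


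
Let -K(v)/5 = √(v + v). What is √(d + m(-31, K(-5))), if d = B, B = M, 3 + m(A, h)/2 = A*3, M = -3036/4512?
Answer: I*√6809830/188 ≈ 13.881*I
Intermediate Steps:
K(v) = -5*√2*√v (K(v) = -5*√(v + v) = -5*√2*√v)
M = -253/376 (M = -3036*1/4512 = -253/376 ≈ -0.67287)
m(A, h) = -6 + 6*A (m(A, h) = -6 + 2*(A*3) = -6 + 2*(3*A) = -6 + 6*A)
B = -253/376 ≈ -0.67287
d = -253/376 ≈ -0.67287
√(d + m(-31, K(-5))) = √(-253/376 + (-6 + 6*(-31))) = √(-253/376 + (-6 - 186)) = √(-253/376 - 192) = √(-72445/376) = I*√6809830/188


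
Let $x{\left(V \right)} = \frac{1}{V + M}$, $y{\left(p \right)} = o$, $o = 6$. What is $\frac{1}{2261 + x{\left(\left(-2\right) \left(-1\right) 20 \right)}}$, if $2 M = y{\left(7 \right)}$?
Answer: $\frac{43}{97224} \approx 0.00044228$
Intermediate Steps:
$y{\left(p \right)} = 6$
$M = 3$ ($M = \frac{1}{2} \cdot 6 = 3$)
$x{\left(V \right)} = \frac{1}{3 + V}$ ($x{\left(V \right)} = \frac{1}{V + 3} = \frac{1}{3 + V}$)
$\frac{1}{2261 + x{\left(\left(-2\right) \left(-1\right) 20 \right)}} = \frac{1}{2261 + \frac{1}{3 + \left(-2\right) \left(-1\right) 20}} = \frac{1}{2261 + \frac{1}{3 + 2 \cdot 20}} = \frac{1}{2261 + \frac{1}{3 + 40}} = \frac{1}{2261 + \frac{1}{43}} = \frac{1}{\frac{97224}{43}} = \frac{43}{97224}$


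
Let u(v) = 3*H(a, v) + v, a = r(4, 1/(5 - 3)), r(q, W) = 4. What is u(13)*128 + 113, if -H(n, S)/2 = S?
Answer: -8207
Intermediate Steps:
a = 4
H(n, S) = -2*S
u(v) = -5*v (u(v) = 3*(-2*v) + v = -6*v + v = -5*v)
u(13)*128 + 113 = -5*13*128 + 113 = -65*128 + 113 = -8320 + 113 = -8207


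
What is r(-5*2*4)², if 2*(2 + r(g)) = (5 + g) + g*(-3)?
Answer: 6561/4 ≈ 1640.3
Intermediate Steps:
r(g) = ½ - g (r(g) = -2 + ((5 + g) + g*(-3))/2 = -2 + ((5 + g) - 3*g)/2 = -2 + (5 - 2*g)/2 = -2 + (5/2 - g) = ½ - g)
r(-5*2*4)² = (½ - (-5*2)*4)² = (½ - (-10)*4)² = (½ - 1*(-40))² = (½ + 40)² = (81/2)² = 6561/4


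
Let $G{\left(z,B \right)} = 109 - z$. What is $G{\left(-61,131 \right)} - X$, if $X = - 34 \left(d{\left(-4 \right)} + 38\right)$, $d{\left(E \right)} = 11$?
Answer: $1836$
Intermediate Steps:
$X = -1666$ ($X = - 34 \left(11 + 38\right) = \left(-34\right) 49 = -1666$)
$G{\left(-61,131 \right)} - X = \left(109 - -61\right) - -1666 = \left(109 + 61\right) + 1666 = 170 + 1666 = 1836$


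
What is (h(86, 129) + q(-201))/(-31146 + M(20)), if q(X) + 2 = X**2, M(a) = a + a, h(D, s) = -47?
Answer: -20176/15553 ≈ -1.2972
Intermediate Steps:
M(a) = 2*a
q(X) = -2 + X**2
(h(86, 129) + q(-201))/(-31146 + M(20)) = (-47 + (-2 + (-201)**2))/(-31146 + 2*20) = (-47 + (-2 + 40401))/(-31146 + 40) = (-47 + 40399)/(-31106) = 40352*(-1/31106) = -20176/15553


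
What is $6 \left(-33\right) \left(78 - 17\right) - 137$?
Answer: $-12215$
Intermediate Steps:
$6 \left(-33\right) \left(78 - 17\right) - 137 = - 198 \left(78 - 17\right) - 137 = \left(-198\right) 61 - 137 = -12078 - 137 = -12215$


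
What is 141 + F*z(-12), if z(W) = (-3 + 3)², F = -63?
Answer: 141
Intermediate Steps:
z(W) = 0 (z(W) = 0² = 0)
141 + F*z(-12) = 141 - 63*0 = 141 + 0 = 141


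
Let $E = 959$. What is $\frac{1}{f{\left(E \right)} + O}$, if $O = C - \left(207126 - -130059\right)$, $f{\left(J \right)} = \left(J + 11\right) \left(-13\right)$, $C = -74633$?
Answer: $- \frac{1}{424428} \approx -2.3561 \cdot 10^{-6}$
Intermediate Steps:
$f{\left(J \right)} = -143 - 13 J$ ($f{\left(J \right)} = \left(11 + J\right) \left(-13\right) = -143 - 13 J$)
$O = -411818$ ($O = -74633 - \left(207126 - -130059\right) = -74633 - \left(207126 + 130059\right) = -74633 - 337185 = -411818$)
$\frac{1}{f{\left(E \right)} + O} = \frac{1}{\left(-143 - 12467\right) - 411818} = \frac{1}{-12610 - 411818} = \frac{1}{-424428} = - \frac{1}{424428}$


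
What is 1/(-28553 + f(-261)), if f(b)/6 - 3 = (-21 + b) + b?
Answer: -1/31793 ≈ -3.1453e-5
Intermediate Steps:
f(b) = -108 + 12*b (f(b) = 18 + 6*((-21 + b) + b) = 18 + 6*(-21 + 2*b) = 18 + (-126 + 12*b) = -108 + 12*b)
1/(-28553 + f(-261)) = 1/(-28553 + (-108 + 12*(-261))) = 1/(-28553 + (-108 - 3132)) = 1/(-28553 - 3240) = 1/(-31793) = -1/31793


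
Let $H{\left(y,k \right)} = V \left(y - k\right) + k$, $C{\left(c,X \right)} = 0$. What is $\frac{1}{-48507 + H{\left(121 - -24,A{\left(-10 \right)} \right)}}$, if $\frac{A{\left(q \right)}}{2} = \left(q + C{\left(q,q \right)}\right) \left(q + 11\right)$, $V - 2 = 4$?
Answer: $- \frac{1}{47537} \approx -2.1036 \cdot 10^{-5}$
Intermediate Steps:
$V = 6$ ($V = 2 + 4 = 6$)
$A{\left(q \right)} = 2 q \left(11 + q\right)$ ($A{\left(q \right)} = 2 \left(q + 0\right) \left(q + 11\right) = 2 q \left(11 + q\right)$)
$H{\left(y,k \right)} = - 5 k + 6 y$ ($H{\left(y,k \right)} = 6 \left(y - k\right) + k = \left(- 6 k + 6 y\right) + k = - 5 k + 6 y$)
$\frac{1}{-48507 + H{\left(121 - -24,A{\left(-10 \right)} \right)}} = \frac{1}{-48507 - \left(- 6 \left(121 - -24\right) + 5 \cdot 2 \left(-10\right) \left(11 - 10\right)\right)} = \frac{1}{-48507 - \left(- 6 \left(121 + 24\right) + 5 \cdot 2 \left(-10\right) 1\right)} = \frac{1}{-48507 + \left(\left(-5\right) \left(-20\right) + 6 \cdot 145\right)} = \frac{1}{-48507 + \left(100 + 870\right)} = \frac{1}{-48507 + 970} = \frac{1}{-47537} = - \frac{1}{47537}$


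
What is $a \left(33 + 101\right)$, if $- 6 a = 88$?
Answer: $- \frac{5896}{3} \approx -1965.3$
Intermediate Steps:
$a = - \frac{44}{3}$ ($a = \left(- \frac{1}{6}\right) 88 = - \frac{44}{3} \approx -14.667$)
$a \left(33 + 101\right) = - \frac{44 \left(33 + 101\right)}{3} = \left(- \frac{44}{3}\right) 134 = - \frac{5896}{3}$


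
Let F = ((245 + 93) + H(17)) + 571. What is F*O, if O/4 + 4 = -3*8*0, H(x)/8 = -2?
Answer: -14288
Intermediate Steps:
H(x) = -16 (H(x) = 8*(-2) = -16)
O = -16 (O = -16 + 4*(-3*8*0) = -16 + 4*(-24*0) = -16 + 4*0 = -16 + 0 = -16)
F = 893 (F = ((245 + 93) - 16) + 571 = (338 - 16) + 571 = 322 + 571 = 893)
F*O = 893*(-16) = -14288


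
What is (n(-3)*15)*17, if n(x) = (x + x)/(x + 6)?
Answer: -510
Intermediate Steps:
n(x) = 2*x/(6 + x) (n(x) = (2*x)/(6 + x) = 2*x/(6 + x))
(n(-3)*15)*17 = ((2*(-3)/(6 - 3))*15)*17 = ((2*(-3)/3)*15)*17 = ((2*(-3)*(⅓))*15)*17 = -2*15*17 = -30*17 = -510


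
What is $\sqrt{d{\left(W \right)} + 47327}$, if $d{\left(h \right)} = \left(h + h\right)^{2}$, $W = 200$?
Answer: $\sqrt{207327} \approx 455.33$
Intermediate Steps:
$d{\left(h \right)} = 4 h^{2}$ ($d{\left(h \right)} = \left(2 h\right)^{2} = 4 h^{2}$)
$\sqrt{d{\left(W \right)} + 47327} = \sqrt{4 \cdot 200^{2} + 47327} = \sqrt{4 \cdot 40000 + 47327} = \sqrt{160000 + 47327} = \sqrt{207327}$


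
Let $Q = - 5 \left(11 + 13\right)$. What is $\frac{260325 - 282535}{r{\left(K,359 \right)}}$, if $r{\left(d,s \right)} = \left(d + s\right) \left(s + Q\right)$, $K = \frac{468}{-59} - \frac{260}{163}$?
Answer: $- \frac{213593570}{803250081} \approx -0.26591$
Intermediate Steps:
$Q = -120$ ($Q = \left(-5\right) 24 = -120$)
$K = - \frac{91624}{9617}$ ($K = 468 \left(- \frac{1}{59}\right) - \frac{260}{163} = - \frac{468}{59} - \frac{260}{163} = - \frac{91624}{9617} \approx -9.5273$)
$r{\left(d,s \right)} = \left(-120 + s\right) \left(d + s\right)$ ($r{\left(d,s \right)} = \left(d + s\right) \left(s - 120\right) = \left(d + s\right) \left(-120 + s\right) = \left(-120 + s\right) \left(d + s\right)$)
$\frac{260325 - 282535}{r{\left(K,359 \right)}} = \frac{260325 - 282535}{359^{2} - - \frac{10994880}{9617} - 43080 - \frac{32893016}{9617}} = \frac{260325 - 282535}{128881 + \frac{10994880}{9617} - 43080 - \frac{32893016}{9617}} = - \frac{22210}{\frac{803250081}{9617}} = \left(-22210\right) \frac{9617}{803250081} = - \frac{213593570}{803250081}$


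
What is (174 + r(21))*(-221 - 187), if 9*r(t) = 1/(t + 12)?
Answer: -7028344/99 ≈ -70993.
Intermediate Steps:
r(t) = 1/(9*(12 + t)) (r(t) = 1/(9*(t + 12)) = 1/(9*(12 + t)))
(174 + r(21))*(-221 - 187) = (174 + 1/(9*(12 + 21)))*(-221 - 187) = (174 + (⅑)/33)*(-408) = (174 + (⅑)*(1/33))*(-408) = (174 + 1/297)*(-408) = (51679/297)*(-408) = -7028344/99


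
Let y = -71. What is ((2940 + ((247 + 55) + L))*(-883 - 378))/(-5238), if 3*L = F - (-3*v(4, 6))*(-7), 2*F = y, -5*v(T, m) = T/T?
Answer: 1260311/1620 ≈ 777.97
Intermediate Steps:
v(T, m) = -⅕ (v(T, m) = -T/(5*T) = -⅕*1 = -⅕)
F = -71/2 (F = (½)*(-71) = -71/2 ≈ -35.500)
L = -313/30 (L = (-71/2 - (-3*(-⅕))*(-7))/3 = (-71/2 - 3*(-7)/5)/3 = (-71/2 - 1*(-21/5))/3 = (-71/2 + 21/5)/3 = (⅓)*(-313/10) = -313/30 ≈ -10.433)
((2940 + ((247 + 55) + L))*(-883 - 378))/(-5238) = ((2940 + ((247 + 55) - 313/30))*(-883 - 378))/(-5238) = ((2940 + (302 - 313/30))*(-1261))*(-1/5238) = ((2940 + 8747/30)*(-1261))*(-1/5238) = ((96947/30)*(-1261))*(-1/5238) = -122250167/30*(-1/5238) = 1260311/1620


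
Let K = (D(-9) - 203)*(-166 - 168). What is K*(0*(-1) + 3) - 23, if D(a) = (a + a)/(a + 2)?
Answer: 1405645/7 ≈ 2.0081e+5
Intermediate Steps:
D(a) = 2*a/(2 + a) (D(a) = (2*a)/(2 + a) = 2*a/(2 + a))
K = 468602/7 (K = (2*(-9)/(2 - 9) - 203)*(-166 - 168) = (2*(-9)/(-7) - 203)*(-334) = (2*(-9)*(-⅐) - 203)*(-334) = (18/7 - 203)*(-334) = -1403/7*(-334) = 468602/7 ≈ 66943.)
K*(0*(-1) + 3) - 23 = 468602*(0*(-1) + 3)/7 - 23 = 468602*(0 + 3)/7 - 23 = (468602/7)*3 - 23 = 1405806/7 - 23 = 1405645/7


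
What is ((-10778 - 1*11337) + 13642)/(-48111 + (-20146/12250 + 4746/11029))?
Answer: 81767627375/464300909606 ≈ 0.17611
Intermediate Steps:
((-10778 - 1*11337) + 13642)/(-48111 + (-20146/12250 + 4746/11029)) = ((-10778 - 11337) + 13642)/(-48111 + (-20146*1/12250 + 4746*(1/11029))) = (-22115 + 13642)/(-48111 + (-1439/875 + 4746/11029)) = -8473/(-48111 - 11717981/9650375) = -8473/(-464300909606/9650375) = -8473*(-9650375/464300909606) = 81767627375/464300909606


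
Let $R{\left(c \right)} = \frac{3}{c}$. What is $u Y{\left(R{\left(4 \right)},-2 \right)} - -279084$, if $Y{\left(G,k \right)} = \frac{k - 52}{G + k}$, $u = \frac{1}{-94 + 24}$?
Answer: $\frac{48839592}{175} \approx 2.7908 \cdot 10^{5}$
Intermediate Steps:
$u = - \frac{1}{70}$ ($u = \frac{1}{-70} = - \frac{1}{70} \approx -0.014286$)
$Y{\left(G,k \right)} = \frac{-52 + k}{G + k}$
$u Y{\left(R{\left(4 \right)},-2 \right)} - -279084 = - \frac{\frac{1}{\frac{3}{4} - 2} \left(-52 - 2\right)}{70} - -279084 = - \frac{\frac{1}{3 \cdot \frac{1}{4} - 2} \left(-54\right)}{70} + 279084 = - \frac{\frac{1}{\frac{3}{4} - 2} \left(-54\right)}{70} + 279084 = - \frac{\frac{1}{- \frac{5}{4}} \left(-54\right)}{70} + 279084 = - \frac{\left(- \frac{4}{5}\right) \left(-54\right)}{70} + 279084 = \left(- \frac{1}{70}\right) \frac{216}{5} + 279084 = - \frac{108}{175} + 279084 = \frac{48839592}{175}$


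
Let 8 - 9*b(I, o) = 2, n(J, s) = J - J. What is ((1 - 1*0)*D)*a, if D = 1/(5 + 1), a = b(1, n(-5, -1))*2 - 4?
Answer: -4/9 ≈ -0.44444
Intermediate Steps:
n(J, s) = 0
b(I, o) = ⅔ (b(I, o) = 8/9 - ⅑*2 = 8/9 - 2/9 = ⅔)
a = -8/3 (a = (⅔)*2 - 4 = 4/3 - 4 = -8/3 ≈ -2.6667)
D = ⅙ (D = 1/6 = ⅙ ≈ 0.16667)
((1 - 1*0)*D)*a = ((1 - 1*0)*(⅙))*(-8/3) = ((1 + 0)*(⅙))*(-8/3) = (1*(⅙))*(-8/3) = (⅙)*(-8/3) = -4/9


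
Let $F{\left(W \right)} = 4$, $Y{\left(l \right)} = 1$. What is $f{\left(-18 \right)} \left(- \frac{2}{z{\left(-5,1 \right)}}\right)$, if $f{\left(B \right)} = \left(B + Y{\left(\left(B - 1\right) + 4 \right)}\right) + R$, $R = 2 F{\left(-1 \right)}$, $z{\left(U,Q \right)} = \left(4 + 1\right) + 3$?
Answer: $\frac{9}{4} \approx 2.25$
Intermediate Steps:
$z{\left(U,Q \right)} = 8$ ($z{\left(U,Q \right)} = 5 + 3 = 8$)
$R = 8$ ($R = 2 \cdot 4 = 8$)
$f{\left(B \right)} = 9 + B$ ($f{\left(B \right)} = \left(B + 1\right) + 8 = \left(1 + B\right) + 8 = 9 + B$)
$f{\left(-18 \right)} \left(- \frac{2}{z{\left(-5,1 \right)}}\right) = \left(9 - 18\right) \left(- \frac{2}{8}\right) = - 9 \left(\left(-2\right) \frac{1}{8}\right) = \left(-9\right) \left(- \frac{1}{4}\right) = \frac{9}{4}$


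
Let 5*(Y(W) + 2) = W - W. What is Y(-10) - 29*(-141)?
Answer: 4087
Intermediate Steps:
Y(W) = -2 (Y(W) = -2 + (W - W)/5 = -2 + (1/5)*0 = -2 + 0 = -2)
Y(-10) - 29*(-141) = -2 - 29*(-141) = -2 + 4089 = 4087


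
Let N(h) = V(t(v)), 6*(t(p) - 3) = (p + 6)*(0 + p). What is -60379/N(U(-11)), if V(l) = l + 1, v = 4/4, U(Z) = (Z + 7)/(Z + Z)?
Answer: -362274/31 ≈ -11686.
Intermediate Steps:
U(Z) = (7 + Z)/(2*Z) (U(Z) = (7 + Z)/((2*Z)) = (7 + Z)*(1/(2*Z)) = (7 + Z)/(2*Z))
v = 1 (v = 4*(1/4) = 1)
t(p) = 3 + p*(6 + p)/6 (t(p) = 3 + ((p + 6)*(0 + p))/6 = 3 + ((6 + p)*p)/6 = 3 + (p*(6 + p))/6 = 3 + p*(6 + p)/6)
V(l) = 1 + l
N(h) = 31/6 (N(h) = 1 + (3 + 1 + (1/6)*1**2) = 1 + (3 + 1 + (1/6)*1) = 1 + (3 + 1 + 1/6) = 1 + 25/6 = 31/6)
-60379/N(U(-11)) = -60379/31/6 = -60379*6/31 = -362274/31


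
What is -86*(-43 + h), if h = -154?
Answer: 16942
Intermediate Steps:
-86*(-43 + h) = -86*(-43 - 154) = -86*(-197) = 16942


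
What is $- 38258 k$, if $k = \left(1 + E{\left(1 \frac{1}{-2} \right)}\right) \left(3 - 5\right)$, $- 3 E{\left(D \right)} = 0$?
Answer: $76516$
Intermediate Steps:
$E{\left(D \right)} = 0$ ($E{\left(D \right)} = \left(- \frac{1}{3}\right) 0 = 0$)
$k = -2$ ($k = \left(1 + 0\right) \left(3 - 5\right) = 1 \left(-2\right) = -2$)
$- 38258 k = \left(-38258\right) \left(-2\right) = 76516$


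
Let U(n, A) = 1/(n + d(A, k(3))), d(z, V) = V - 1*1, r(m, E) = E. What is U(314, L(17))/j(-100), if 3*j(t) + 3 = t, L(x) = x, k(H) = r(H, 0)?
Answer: -3/32239 ≈ -9.3055e-5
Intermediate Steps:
k(H) = 0
d(z, V) = -1 + V (d(z, V) = V - 1 = -1 + V)
j(t) = -1 + t/3
U(n, A) = 1/(-1 + n) (U(n, A) = 1/(n + (-1 + 0)) = 1/(n - 1) = 1/(-1 + n))
U(314, L(17))/j(-100) = 1/((-1 + 314)*(-1 + (⅓)*(-100))) = 1/(313*(-1 - 100/3)) = 1/(313*(-103/3)) = (1/313)*(-3/103) = -3/32239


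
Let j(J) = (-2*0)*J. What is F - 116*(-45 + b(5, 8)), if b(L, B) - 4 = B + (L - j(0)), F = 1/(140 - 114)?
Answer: 84449/26 ≈ 3248.0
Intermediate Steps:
j(J) = 0 (j(J) = 0*J = 0)
F = 1/26 ≈ 0.038462
b(L, B) = 4 + B + L (b(L, B) = 4 + (B + (L - 1*0)) = 4 + (B + (L + 0)) = 4 + (B + L) = 4 + B + L)
F - 116*(-45 + b(5, 8)) = 1/26 - 116*(-45 + (4 + 8 + 5)) = 1/26 - 116*(-45 + 17) = 1/26 - 116*(-28) = 1/26 + 3248 = 84449/26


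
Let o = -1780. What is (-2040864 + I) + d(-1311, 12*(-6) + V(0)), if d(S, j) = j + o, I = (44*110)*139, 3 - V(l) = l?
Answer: -1369953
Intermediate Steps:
V(l) = 3 - l
I = 672760 (I = 4840*139 = 672760)
d(S, j) = -1780 + j (d(S, j) = j - 1780 = -1780 + j)
(-2040864 + I) + d(-1311, 12*(-6) + V(0)) = (-2040864 + 672760) + (-1780 + (12*(-6) + (3 - 1*0))) = -1368104 + (-1780 + (-72 + (3 + 0))) = -1368104 + (-1780 + (-72 + 3)) = -1368104 + (-1780 - 69) = -1368104 - 1849 = -1369953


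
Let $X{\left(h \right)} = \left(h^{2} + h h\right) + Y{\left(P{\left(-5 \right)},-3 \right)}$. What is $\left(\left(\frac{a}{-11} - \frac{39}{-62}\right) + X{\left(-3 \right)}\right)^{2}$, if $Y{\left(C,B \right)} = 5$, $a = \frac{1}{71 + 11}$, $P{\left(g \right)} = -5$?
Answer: $\frac{109125836964}{195468361} \approx 558.28$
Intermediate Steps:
$a = \frac{1}{82} \approx 0.012195$
$X{\left(h \right)} = 5 + 2 h^{2}$ ($X{\left(h \right)} = \left(h^{2} + h h\right) + 5 = \left(h^{2} + h^{2}\right) + 5 = 2 h^{2} + 5 = 5 + 2 h^{2}$)
$\left(\left(\frac{a}{-11} - \frac{39}{-62}\right) + X{\left(-3 \right)}\right)^{2} = \left(\left(\frac{1}{82 \left(-11\right)} - \frac{39}{-62}\right) + \left(5 + 2 \left(-3\right)^{2}\right)\right)^{2} = \left(\left(\frac{1}{82} \left(- \frac{1}{11}\right) - - \frac{39}{62}\right) + \left(5 + 2 \cdot 9\right)\right)^{2} = \left(\left(- \frac{1}{902} + \frac{39}{62}\right) + \left(5 + 18\right)\right)^{2} = \left(\frac{8779}{13981} + 23\right)^{2} = \left(\frac{330342}{13981}\right)^{2} = \frac{109125836964}{195468361}$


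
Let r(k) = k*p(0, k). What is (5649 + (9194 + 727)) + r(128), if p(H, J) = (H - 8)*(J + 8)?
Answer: -123694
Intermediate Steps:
p(H, J) = (-8 + H)*(8 + J)
r(k) = k*(-64 - 8*k) (r(k) = k*(-64 - 8*k + 8*0 + 0*k) = k*(-64 - 8*k + 0 + 0) = k*(-64 - 8*k))
(5649 + (9194 + 727)) + r(128) = (5649 + (9194 + 727)) - 8*128*(8 + 128) = (5649 + 9921) - 8*128*136 = 15570 - 139264 = -123694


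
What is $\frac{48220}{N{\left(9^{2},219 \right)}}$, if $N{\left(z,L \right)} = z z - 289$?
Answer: $\frac{12055}{1568} \approx 7.6881$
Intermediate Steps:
$N{\left(z,L \right)} = -289 + z^{2}$ ($N{\left(z,L \right)} = z^{2} - 289 = -289 + z^{2}$)
$\frac{48220}{N{\left(9^{2},219 \right)}} = \frac{48220}{-289 + \left(9^{2}\right)^{2}} = \frac{48220}{-289 + 81^{2}} = \frac{48220}{-289 + 6561} = \frac{48220}{6272} = 48220 \cdot \frac{1}{6272} = \frac{12055}{1568}$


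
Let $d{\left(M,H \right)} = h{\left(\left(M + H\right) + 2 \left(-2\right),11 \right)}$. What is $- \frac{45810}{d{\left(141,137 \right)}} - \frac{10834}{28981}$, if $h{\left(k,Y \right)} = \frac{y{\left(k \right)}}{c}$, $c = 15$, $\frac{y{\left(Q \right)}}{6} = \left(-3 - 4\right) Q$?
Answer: $\frac{3298269413}{55585558} \approx 59.337$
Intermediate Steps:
$y{\left(Q \right)} = - 42 Q$ ($y{\left(Q \right)} = 6 \left(-3 - 4\right) Q = 6 \left(- 7 Q\right) = - 42 Q$)
$h{\left(k,Y \right)} = - \frac{14 k}{5}$ ($h{\left(k,Y \right)} = \frac{\left(-42\right) k}{15} = - 42 k \frac{1}{15} = - \frac{14 k}{5}$)
$d{\left(M,H \right)} = \frac{56}{5} - \frac{14 H}{5} - \frac{14 M}{5}$ ($d{\left(M,H \right)} = - \frac{14 \left(\left(M + H\right) + 2 \left(-2\right)\right)}{5} = - \frac{14 \left(\left(H + M\right) - 4\right)}{5} = - \frac{14 \left(-4 + H + M\right)}{5} = \frac{56}{5} - \frac{14 H}{5} - \frac{14 M}{5}$)
$- \frac{45810}{d{\left(141,137 \right)}} - \frac{10834}{28981} = - \frac{45810}{\frac{56}{5} - \frac{1918}{5} - \frac{1974}{5}} - \frac{10834}{28981} = - \frac{45810}{- \frac{3836}{5}} - \frac{10834}{28981} = \left(-45810\right) \left(- \frac{5}{3836}\right) - \frac{10834}{28981} = \frac{114525}{1918} - \frac{10834}{28981} = \frac{3298269413}{55585558}$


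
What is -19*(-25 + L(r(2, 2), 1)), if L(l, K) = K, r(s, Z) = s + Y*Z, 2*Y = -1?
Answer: 456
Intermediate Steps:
Y = -½ (Y = (½)*(-1) = -½ ≈ -0.50000)
r(s, Z) = s - Z/2
-19*(-25 + L(r(2, 2), 1)) = -19*(-25 + 1) = -19*(-24) = 456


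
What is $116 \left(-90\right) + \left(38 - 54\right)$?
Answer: $-10456$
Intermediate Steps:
$116 \left(-90\right) + \left(38 - 54\right) = -10440 + \left(38 - 54\right) = -10440 - 16 = -10456$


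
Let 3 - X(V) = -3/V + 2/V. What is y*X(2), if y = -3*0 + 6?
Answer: 21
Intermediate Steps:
y = 6 (y = 0 + 6 = 6)
X(V) = 3 + 1/V (X(V) = 3 - (-3/V + 2/V) = 3 - (-1)/V = 3 + 1/V)
y*X(2) = 6*(3 + 1/2) = 6*(7/2) = 21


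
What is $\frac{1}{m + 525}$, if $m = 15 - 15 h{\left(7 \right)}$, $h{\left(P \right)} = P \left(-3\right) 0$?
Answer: $\frac{1}{540} \approx 0.0018519$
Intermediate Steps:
$h{\left(P \right)} = 0$ ($h{\left(P \right)} = - 3 P 0 = 0$)
$m = 15$ ($m = 15 - 0 = 15 + 0 = 15$)
$\frac{1}{m + 525} = \frac{1}{15 + 525} = \frac{1}{540}$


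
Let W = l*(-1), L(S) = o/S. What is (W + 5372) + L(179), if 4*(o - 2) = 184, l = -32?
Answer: 967364/179 ≈ 5404.3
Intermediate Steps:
o = 48 (o = 2 + (¼)*184 = 2 + 46 = 48)
L(S) = 48/S
W = 32 (W = -32*(-1) = 32)
(W + 5372) + L(179) = (32 + 5372) + 48/179 = 5404 + 48*(1/179) = 5404 + 48/179 = 967364/179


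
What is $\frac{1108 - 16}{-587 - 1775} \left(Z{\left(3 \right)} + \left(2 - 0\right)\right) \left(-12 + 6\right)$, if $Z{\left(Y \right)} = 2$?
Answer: $\frac{13104}{1181} \approx 11.096$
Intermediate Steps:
$\frac{1108 - 16}{-587 - 1775} \left(Z{\left(3 \right)} + \left(2 - 0\right)\right) \left(-12 + 6\right) = \frac{1108 - 16}{-587 - 1775} \left(2 + \left(2 - 0\right)\right) \left(-12 + 6\right) = \frac{1092}{-2362} \left(2 + \left(2 + 0\right)\right) \left(-6\right) = 1092 \left(- \frac{1}{2362}\right) \left(2 + 2\right) \left(-6\right) = - \frac{546 \cdot 4 \left(-6\right)}{1181} = \left(- \frac{546}{1181}\right) \left(-24\right) = \frac{13104}{1181}$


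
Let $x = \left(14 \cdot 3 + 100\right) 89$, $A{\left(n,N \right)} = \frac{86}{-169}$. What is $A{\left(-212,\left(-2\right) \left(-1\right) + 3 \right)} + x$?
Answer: $\frac{2135736}{169} \approx 12637.0$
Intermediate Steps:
$A{\left(n,N \right)} = - \frac{86}{169}$ ($A{\left(n,N \right)} = 86 \left(- \frac{1}{169}\right) = - \frac{86}{169}$)
$x = 12638$ ($x = \left(42 + 100\right) 89 = 142 \cdot 89 = 12638$)
$A{\left(-212,\left(-2\right) \left(-1\right) + 3 \right)} + x = - \frac{86}{169} + 12638 = \frac{2135736}{169}$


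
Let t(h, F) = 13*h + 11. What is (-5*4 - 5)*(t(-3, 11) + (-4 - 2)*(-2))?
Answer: 400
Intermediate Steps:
t(h, F) = 11 + 13*h
(-5*4 - 5)*(t(-3, 11) + (-4 - 2)*(-2)) = (-5*4 - 5)*((11 + 13*(-3)) + (-4 - 2)*(-2)) = (-20 - 5)*((11 - 39) - 6*(-2)) = -25*(-28 + 12) = -25*(-16) = 400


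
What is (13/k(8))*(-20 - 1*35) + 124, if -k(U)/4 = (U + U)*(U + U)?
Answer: 127691/1024 ≈ 124.70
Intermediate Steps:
k(U) = -16*U² (k(U) = -4*(U + U)*(U + U) = -4*2*U*2*U = -16*U²)
(13/k(8))*(-20 - 1*35) + 124 = (13/((-16*8²)))*(-20 - 1*35) + 124 = (13/((-16*64)))*(-20 - 35) + 124 = (13/(-1024))*(-55) + 124 = (13*(-1/1024))*(-55) + 124 = -13/1024*(-55) + 124 = 715/1024 + 124 = 127691/1024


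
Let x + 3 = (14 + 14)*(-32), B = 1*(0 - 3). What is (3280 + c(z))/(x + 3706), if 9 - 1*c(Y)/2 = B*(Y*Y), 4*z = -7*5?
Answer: 30059/22456 ≈ 1.3386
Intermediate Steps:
z = -35/4 (z = (-7*5)/4 = (¼)*(-35) = -35/4 ≈ -8.7500)
B = -3 (B = 1*(-3) = -3)
x = -899 (x = -3 + (14 + 14)*(-32) = -3 + 28*(-32) = -3 - 896 = -899)
c(Y) = 18 + 6*Y² (c(Y) = 18 - (-6)*Y*Y = 18 - (-6)*Y² = 18 + 6*Y²)
(3280 + c(z))/(x + 3706) = (3280 + (18 + 6*(-35/4)²))/(-899 + 3706) = (3280 + (18 + 6*(1225/16)))/2807 = (3280 + (18 + 3675/8))*(1/2807) = (3280 + 3819/8)*(1/2807) = (30059/8)*(1/2807) = 30059/22456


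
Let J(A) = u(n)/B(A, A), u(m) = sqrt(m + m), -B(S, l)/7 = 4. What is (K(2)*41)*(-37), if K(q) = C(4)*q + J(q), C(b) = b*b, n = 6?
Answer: -48544 + 1517*sqrt(3)/14 ≈ -48356.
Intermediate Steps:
B(S, l) = -28 (B(S, l) = -7*4 = -28)
u(m) = sqrt(2)*sqrt(m) (u(m) = sqrt(2*m) = sqrt(2)*sqrt(m))
C(b) = b**2
J(A) = -sqrt(3)/14 (J(A) = (sqrt(2)*sqrt(6))/(-28) = (2*sqrt(3))*(-1/28) = -sqrt(3)/14)
K(q) = 16*q - sqrt(3)/14 (K(q) = 4**2*q - sqrt(3)/14 = 16*q - sqrt(3)/14)
(K(2)*41)*(-37) = ((16*2 - sqrt(3)/14)*41)*(-37) = ((32 - sqrt(3)/14)*41)*(-37) = (1312 - 41*sqrt(3)/14)*(-37) = -48544 + 1517*sqrt(3)/14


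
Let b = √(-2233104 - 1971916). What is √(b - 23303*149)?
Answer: √(-3472147 + 2*I*√1051255) ≈ 0.55 + 1863.4*I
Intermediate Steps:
b = 2*I*√1051255 (b = √(-4205020) = 2*I*√1051255 ≈ 2050.6*I)
√(b - 23303*149) = √(2*I*√1051255 - 23303*149) = √(2*I*√1051255 - 3472147) = √(-3472147 + 2*I*√1051255)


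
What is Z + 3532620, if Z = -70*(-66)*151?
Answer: 4230240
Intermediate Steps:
Z = 697620 (Z = 4620*151 = 697620)
Z + 3532620 = 697620 + 3532620 = 4230240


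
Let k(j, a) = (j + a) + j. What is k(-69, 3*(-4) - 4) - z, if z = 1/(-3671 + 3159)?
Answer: -78847/512 ≈ -154.00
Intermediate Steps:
k(j, a) = a + 2*j (k(j, a) = (a + j) + j = a + 2*j)
z = -1/512 (z = 1/(-512) = -1/512 ≈ -0.0019531)
k(-69, 3*(-4) - 4) - z = ((3*(-4) - 4) + 2*(-69)) - 1*(-1/512) = ((-12 - 4) - 138) + 1/512 = (-16 - 138) + 1/512 = -154 + 1/512 = -78847/512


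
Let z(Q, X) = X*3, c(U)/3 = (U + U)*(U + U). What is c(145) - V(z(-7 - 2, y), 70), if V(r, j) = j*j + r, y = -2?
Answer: 247406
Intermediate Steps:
c(U) = 12*U² (c(U) = 3*((U + U)*(U + U)) = 3*((2*U)*(2*U)) = 3*(4*U²) = 12*U²)
z(Q, X) = 3*X
V(r, j) = r + j² (V(r, j) = j² + r = r + j²)
c(145) - V(z(-7 - 2, y), 70) = 12*145² - (3*(-2) + 70²) = 12*21025 - (-6 + 4900) = 252300 - 1*4894 = 252300 - 4894 = 247406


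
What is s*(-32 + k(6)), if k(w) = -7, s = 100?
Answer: -3900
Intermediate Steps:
s*(-32 + k(6)) = 100*(-32 - 7) = 100*(-39) = -3900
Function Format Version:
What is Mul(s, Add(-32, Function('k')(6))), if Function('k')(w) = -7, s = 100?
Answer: -3900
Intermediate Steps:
Mul(s, Add(-32, Function('k')(6))) = Mul(100, Add(-32, -7)) = Mul(100, -39) = -3900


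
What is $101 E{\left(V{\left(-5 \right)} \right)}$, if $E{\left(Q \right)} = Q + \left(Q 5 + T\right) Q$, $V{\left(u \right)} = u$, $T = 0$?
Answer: $12120$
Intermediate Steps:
$E{\left(Q \right)} = Q + 5 Q^{2}$ ($E{\left(Q \right)} = Q + \left(Q 5 + 0\right) Q = Q + \left(5 Q + 0\right) Q = Q + 5 Q Q = Q + 5 Q^{2}$)
$101 E{\left(V{\left(-5 \right)} \right)} = 101 \left(- 5 \left(1 + 5 \left(-5\right)\right)\right) = 101 \left(- 5 \left(1 - 25\right)\right) = 101 \left(\left(-5\right) \left(-24\right)\right) = 101 \cdot 120 = 12120$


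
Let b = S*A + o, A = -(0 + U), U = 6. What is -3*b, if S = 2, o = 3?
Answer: 27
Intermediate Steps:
A = -6 (A = -(0 + 6) = -1*6 = -6)
b = -9 (b = 2*(-6) + 3 = -12 + 3 = -9)
-3*b = -3*(-9) = 27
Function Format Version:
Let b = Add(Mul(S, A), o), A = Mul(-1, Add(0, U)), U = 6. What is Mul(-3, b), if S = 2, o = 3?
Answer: 27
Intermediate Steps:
A = -6 (A = Mul(-1, Add(0, 6)) = Mul(-1, 6) = -6)
b = -9 (b = Add(Mul(2, -6), 3) = Add(-12, 3) = -9)
Mul(-3, b) = Mul(-3, -9) = 27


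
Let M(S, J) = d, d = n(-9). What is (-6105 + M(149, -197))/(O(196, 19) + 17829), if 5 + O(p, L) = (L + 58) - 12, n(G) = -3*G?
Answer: -2026/5963 ≈ -0.33976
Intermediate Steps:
d = 27 (d = -3*(-9) = 27)
M(S, J) = 27
O(p, L) = 41 + L (O(p, L) = -5 + ((L + 58) - 12) = -5 + ((58 + L) - 12) = -5 + (46 + L) = 41 + L)
(-6105 + M(149, -197))/(O(196, 19) + 17829) = (-6105 + 27)/((41 + 19) + 17829) = -6078/(60 + 17829) = -6078/17889 = -6078*1/17889 = -2026/5963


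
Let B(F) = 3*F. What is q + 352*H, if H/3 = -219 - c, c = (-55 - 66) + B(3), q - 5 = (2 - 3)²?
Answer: -112986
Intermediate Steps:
q = 6 (q = 5 + (2 - 3)² = 5 + (-1)² = 5 + 1 = 6)
c = -112 (c = (-55 - 66) + 3*3 = -121 + 9 = -112)
H = -321 (H = 3*(-219 - 1*(-112)) = 3*(-219 + 112) = 3*(-107) = -321)
q + 352*H = 6 + 352*(-321) = 6 - 112992 = -112986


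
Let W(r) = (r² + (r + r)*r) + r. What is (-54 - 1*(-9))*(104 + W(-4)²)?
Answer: -91800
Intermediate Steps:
W(r) = r + 3*r² (W(r) = (r² + (2*r)*r) + r = (r² + 2*r²) + r = 3*r² + r = r + 3*r²)
(-54 - 1*(-9))*(104 + W(-4)²) = (-54 - 1*(-9))*(104 + (-4*(1 + 3*(-4)))²) = (-54 + 9)*(104 + (-4*(1 - 12))²) = -45*(104 + (-4*(-11))²) = -45*(104 + 44²) = -45*(104 + 1936) = -45*2040 = -91800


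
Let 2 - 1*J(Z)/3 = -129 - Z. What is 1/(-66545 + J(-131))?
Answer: -1/66545 ≈ -1.5027e-5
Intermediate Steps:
J(Z) = 393 + 3*Z (J(Z) = 6 - 3*(-129 - Z) = 6 + (387 + 3*Z) = 393 + 3*Z)
1/(-66545 + J(-131)) = 1/(-66545 + (393 + 3*(-131))) = 1/(-66545 + (393 - 393)) = 1/(-66545 + 0) = 1/(-66545) = -1/66545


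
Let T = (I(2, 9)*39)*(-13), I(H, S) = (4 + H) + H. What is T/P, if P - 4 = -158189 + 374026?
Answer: -1352/71947 ≈ -0.018792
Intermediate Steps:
I(H, S) = 4 + 2*H
T = -4056 (T = ((4 + 2*2)*39)*(-13) = ((4 + 4)*39)*(-13) = (8*39)*(-13) = 312*(-13) = -4056)
P = 215841 (P = 4 + (-158189 + 374026) = 4 + 215837 = 215841)
T/P = -4056/215841 = -4056*1/215841 = -1352/71947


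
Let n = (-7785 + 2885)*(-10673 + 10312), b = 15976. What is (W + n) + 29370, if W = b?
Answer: 1814246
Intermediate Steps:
W = 15976
n = 1768900 (n = -4900*(-361) = 1768900)
(W + n) + 29370 = (15976 + 1768900) + 29370 = 1784876 + 29370 = 1814246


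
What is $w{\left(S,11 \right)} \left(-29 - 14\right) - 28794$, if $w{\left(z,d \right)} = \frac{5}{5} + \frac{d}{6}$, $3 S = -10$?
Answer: $- \frac{173495}{6} \approx -28916.0$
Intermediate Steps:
$S = - \frac{10}{3}$ ($S = \frac{1}{3} \left(-10\right) = - \frac{10}{3} \approx -3.3333$)
$w{\left(z,d \right)} = 1 + \frac{d}{6}$ ($w{\left(z,d \right)} = 5 \cdot \frac{1}{5} + d \frac{1}{6} = 1 + \frac{d}{6}$)
$w{\left(S,11 \right)} \left(-29 - 14\right) - 28794 = \left(1 + \frac{1}{6} \cdot 11\right) \left(-29 - 14\right) - 28794 = \left(1 + \frac{11}{6}\right) \left(-43\right) - 28794 = \frac{17}{6} \left(-43\right) - 28794 = - \frac{731}{6} - 28794 = - \frac{173495}{6}$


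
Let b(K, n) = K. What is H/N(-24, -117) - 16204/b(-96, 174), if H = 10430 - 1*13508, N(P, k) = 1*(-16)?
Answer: 2167/6 ≈ 361.17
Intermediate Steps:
N(P, k) = -16
H = -3078 (H = 10430 - 13508 = -3078)
H/N(-24, -117) - 16204/b(-96, 174) = -3078/(-16) - 16204/(-96) = -3078*(-1/16) - 16204*(-1/96) = 1539/8 + 4051/24 = 2167/6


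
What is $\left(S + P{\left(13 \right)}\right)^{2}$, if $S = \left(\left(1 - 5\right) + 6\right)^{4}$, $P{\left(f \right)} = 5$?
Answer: $441$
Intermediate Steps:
$S = 16$ ($S = \left(-4 + 6\right)^{4} = 2^{4} = 16$)
$\left(S + P{\left(13 \right)}\right)^{2} = \left(16 + 5\right)^{2} = 21^{2} = 441$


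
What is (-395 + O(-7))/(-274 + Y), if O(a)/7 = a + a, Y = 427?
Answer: -29/9 ≈ -3.2222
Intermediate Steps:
O(a) = 14*a (O(a) = 7*(a + a) = 7*(2*a) = 14*a)
(-395 + O(-7))/(-274 + Y) = (-395 + 14*(-7))/(-274 + 427) = (-395 - 98)/153 = -493*1/153 = -29/9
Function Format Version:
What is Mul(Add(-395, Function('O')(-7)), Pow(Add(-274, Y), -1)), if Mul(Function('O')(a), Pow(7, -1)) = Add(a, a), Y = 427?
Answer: Rational(-29, 9) ≈ -3.2222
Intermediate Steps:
Function('O')(a) = Mul(14, a) (Function('O')(a) = Mul(7, Add(a, a)) = Mul(7, Mul(2, a)) = Mul(14, a))
Mul(Add(-395, Function('O')(-7)), Pow(Add(-274, Y), -1)) = Mul(Add(-395, Mul(14, -7)), Pow(Add(-274, 427), -1)) = Mul(Add(-395, -98), Pow(153, -1)) = Mul(-493, Rational(1, 153)) = Rational(-29, 9)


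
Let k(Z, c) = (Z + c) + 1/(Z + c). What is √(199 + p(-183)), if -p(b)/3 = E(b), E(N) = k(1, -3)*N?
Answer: I*√4694/2 ≈ 34.256*I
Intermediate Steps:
k(Z, c) = Z + c + 1/(Z + c)
E(N) = -5*N/2 (E(N) = ((1 + 1² + (-3)² + 2*1*(-3))/(1 - 3))*N = ((1 + 1 + 9 - 6)/(-2))*N = (-½*5)*N = -5*N/2)
p(b) = 15*b/2 (p(b) = -(-15)*b/2 = 15*b/2)
√(199 + p(-183)) = √(199 + (15/2)*(-183)) = √(199 - 2745/2) = √(-2347/2) = I*√4694/2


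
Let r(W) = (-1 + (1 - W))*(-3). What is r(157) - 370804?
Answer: -370333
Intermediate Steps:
r(W) = 3*W (r(W) = -W*(-3) = 3*W)
r(157) - 370804 = 3*157 - 370804 = 471 - 370804 = -370333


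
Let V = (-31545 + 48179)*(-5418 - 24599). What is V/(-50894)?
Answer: 249651389/25447 ≈ 9810.6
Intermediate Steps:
V = -499302778 (V = 16634*(-30017) = -499302778)
V/(-50894) = -499302778/(-50894) = -499302778*(-1/50894) = 249651389/25447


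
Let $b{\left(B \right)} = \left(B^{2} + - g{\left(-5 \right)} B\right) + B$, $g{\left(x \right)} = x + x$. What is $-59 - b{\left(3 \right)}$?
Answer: $-101$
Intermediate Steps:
$g{\left(x \right)} = 2 x$
$b{\left(B \right)} = B^{2} + 11 B$ ($b{\left(B \right)} = \left(B^{2} + - 2 \left(-5\right) B\right) + B = \left(B^{2} + \left(-1\right) \left(-10\right) B\right) + B = \left(B^{2} + 10 B\right) + B = B^{2} + 11 B$)
$-59 - b{\left(3 \right)} = -59 - 3 \left(11 + 3\right) = -59 - 3 \cdot 14 = -59 - 42 = -101$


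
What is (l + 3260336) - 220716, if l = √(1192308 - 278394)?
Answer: 3039620 + 3*√101546 ≈ 3.0406e+6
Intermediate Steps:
l = 3*√101546 (l = √913914 = 3*√101546 ≈ 955.99)
(l + 3260336) - 220716 = (3*√101546 + 3260336) - 220716 = (3260336 + 3*√101546) - 220716 = 3039620 + 3*√101546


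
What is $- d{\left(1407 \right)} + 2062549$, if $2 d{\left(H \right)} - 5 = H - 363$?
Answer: $\frac{4124049}{2} \approx 2.062 \cdot 10^{6}$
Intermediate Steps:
$d{\left(H \right)} = -179 + \frac{H}{2}$ ($d{\left(H \right)} = \frac{5}{2} + \frac{H - 363}{2} = \frac{5}{2} + \frac{-363 + H}{2} = \frac{5}{2} + \left(- \frac{363}{2} + \frac{H}{2}\right) = -179 + \frac{H}{2}$)
$- d{\left(1407 \right)} + 2062549 = - (-179 + \frac{1}{2} \cdot 1407) + 2062549 = - (-179 + \frac{1407}{2}) + 2062549 = \left(-1\right) \frac{1049}{2} + 2062549 = - \frac{1049}{2} + 2062549 = \frac{4124049}{2}$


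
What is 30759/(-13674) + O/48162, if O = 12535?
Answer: -4746418/2386113 ≈ -1.9892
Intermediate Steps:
30759/(-13674) + O/48162 = 30759/(-13674) + 12535/48162 = 30759*(-1/13674) + 12535*(1/48162) = -10253/4558 + 545/2094 = -4746418/2386113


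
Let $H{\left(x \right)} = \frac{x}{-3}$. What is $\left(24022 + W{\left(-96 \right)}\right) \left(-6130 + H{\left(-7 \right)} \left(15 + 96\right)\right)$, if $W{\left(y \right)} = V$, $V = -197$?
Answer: $-139876575$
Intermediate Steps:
$W{\left(y \right)} = -197$
$H{\left(x \right)} = - \frac{x}{3}$ ($H{\left(x \right)} = x \left(- \frac{1}{3}\right) = - \frac{x}{3}$)
$\left(24022 + W{\left(-96 \right)}\right) \left(-6130 + H{\left(-7 \right)} \left(15 + 96\right)\right) = \left(24022 - 197\right) \left(-6130 + \left(- \frac{1}{3}\right) \left(-7\right) \left(15 + 96\right)\right) = 23825 \left(-6130 + \frac{7}{3} \cdot 111\right) = 23825 \left(-6130 + 259\right) = 23825 \left(-5871\right) = -139876575$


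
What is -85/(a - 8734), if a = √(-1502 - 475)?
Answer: 742390/76284733 + 85*I*√1977/76284733 ≈ 0.0097318 + 4.9543e-5*I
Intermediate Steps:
a = I*√1977 (a = √(-1977) = I*√1977 ≈ 44.463*I)
-85/(a - 8734) = -85/(I*√1977 - 8734) = -85/(-8734 + I*√1977)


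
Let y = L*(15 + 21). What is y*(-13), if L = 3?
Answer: -1404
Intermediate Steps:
y = 108 (y = 3*(15 + 21) = 3*36 = 108)
y*(-13) = 108*(-13) = -1404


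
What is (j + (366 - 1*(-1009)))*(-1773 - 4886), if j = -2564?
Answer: 7917551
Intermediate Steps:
(j + (366 - 1*(-1009)))*(-1773 - 4886) = (-2564 + (366 - 1*(-1009)))*(-1773 - 4886) = (-2564 + (366 + 1009))*(-6659) = (-2564 + 1375)*(-6659) = -1189*(-6659) = 7917551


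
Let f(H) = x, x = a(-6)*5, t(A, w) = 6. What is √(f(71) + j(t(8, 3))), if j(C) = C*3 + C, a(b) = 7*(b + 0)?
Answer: I*√186 ≈ 13.638*I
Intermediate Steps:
a(b) = 7*b
j(C) = 4*C (j(C) = 3*C + C = 4*C)
x = -210 (x = (7*(-6))*5 = -42*5 = -210)
f(H) = -210
√(f(71) + j(t(8, 3))) = √(-210 + 4*6) = √(-210 + 24) = √(-186) = I*√186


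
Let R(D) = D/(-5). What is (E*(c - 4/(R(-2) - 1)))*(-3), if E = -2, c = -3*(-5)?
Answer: 130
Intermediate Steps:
R(D) = -D/5 (R(D) = D*(-⅕) = -D/5)
c = 15
(E*(c - 4/(R(-2) - 1)))*(-3) = -2*(15 - 4/(-⅕*(-2) - 1))*(-3) = -2*(15 - 4/(⅖ - 1))*(-3) = -2*(15 - 4/(-⅗))*(-3) = -2*(15 - 5/3*(-4))*(-3) = -2*(15 + 20/3)*(-3) = -2*65/3*(-3) = -130/3*(-3) = 130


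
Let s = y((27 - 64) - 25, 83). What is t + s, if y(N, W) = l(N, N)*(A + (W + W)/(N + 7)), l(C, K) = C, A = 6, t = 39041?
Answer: 2137087/55 ≈ 38856.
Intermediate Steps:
y(N, W) = N*(6 + 2*W/(7 + N)) (y(N, W) = N*(6 + (W + W)/(N + 7)) = N*(6 + (2*W)/(7 + N)) = N*(6 + 2*W/(7 + N)))
s = -10168/55 (s = 2*((27 - 64) - 25)*(21 + 83 + 3*((27 - 64) - 25))/(7 + ((27 - 64) - 25)) = 2*(-37 - 25)*(21 + 83 + 3*(-37 - 25))/(7 + (-37 - 25)) = 2*(-62)*(21 + 83 + 3*(-62))/(7 - 62) = 2*(-62)*(21 + 83 - 186)/(-55) = 2*(-62)*(-1/55)*(-82) = -10168/55 ≈ -184.87)
t + s = 39041 - 10168/55 = 2137087/55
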